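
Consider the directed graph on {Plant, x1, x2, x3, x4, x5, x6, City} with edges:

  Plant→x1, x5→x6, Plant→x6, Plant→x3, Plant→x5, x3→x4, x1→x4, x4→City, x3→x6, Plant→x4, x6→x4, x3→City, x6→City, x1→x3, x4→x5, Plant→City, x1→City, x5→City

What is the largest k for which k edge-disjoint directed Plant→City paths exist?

6

Assign every edge capacity 1; by Menger, the answer equals the max flow.
Path Plant→City (+1); total 1.
Path Plant→x1→City (+1); total 2.
Path Plant→x3→City (+1); total 3.
Path Plant→x4→City (+1); total 4.
Path Plant→x5→City (+1); total 5.
Path Plant→x6→City (+1); total 6.
No residual Plant→City path; max flow = 6.
Certifying cut of size 6: {Plant→City, Plant→x1, Plant→x3, Plant→x4, Plant→x5, Plant→x6}.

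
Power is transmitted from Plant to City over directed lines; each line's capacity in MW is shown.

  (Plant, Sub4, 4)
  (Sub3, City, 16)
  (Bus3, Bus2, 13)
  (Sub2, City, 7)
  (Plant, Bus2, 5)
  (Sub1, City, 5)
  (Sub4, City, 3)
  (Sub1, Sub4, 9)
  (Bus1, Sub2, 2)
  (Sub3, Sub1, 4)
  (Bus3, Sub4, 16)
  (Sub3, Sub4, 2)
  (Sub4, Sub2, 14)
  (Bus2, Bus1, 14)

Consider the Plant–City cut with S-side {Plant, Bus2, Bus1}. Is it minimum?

Yes — it is a minimum cut (capacity 6).

Given cut capacity: 4 + 2 = 6.
Augment Plant→Sub4→City: bottleneck 3, flow now 3.
Augment Plant→Sub4→Sub2→City: bottleneck 1, flow now 4.
Augment Plant→Bus2→Bus1→Sub2→City: bottleneck 2, flow now 6.
No augmenting path remains; maximum flow = 6.
Cut capacity 6 equals the max flow, so it is a minimum cut.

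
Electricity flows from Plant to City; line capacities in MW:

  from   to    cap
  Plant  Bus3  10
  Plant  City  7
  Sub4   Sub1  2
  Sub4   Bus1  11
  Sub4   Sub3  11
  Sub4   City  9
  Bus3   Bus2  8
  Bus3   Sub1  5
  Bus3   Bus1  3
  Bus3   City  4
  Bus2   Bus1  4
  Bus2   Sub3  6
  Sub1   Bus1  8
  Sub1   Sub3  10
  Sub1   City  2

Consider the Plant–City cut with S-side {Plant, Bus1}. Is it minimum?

Given cut capacity: 10 + 7 = 17.
Augment Plant→City: bottleneck 7, flow now 7.
Augment Plant→Bus3→City: bottleneck 4, flow now 11.
Augment Plant→Bus3→Sub1→City: bottleneck 2, flow now 13.
No augmenting path remains; maximum flow = 13.
In the residual graph, reachable from Plant: {Plant, Bus3, Bus2, Sub1, Bus1, Sub3}.
Min-cut edges: Plant→City (7), Bus3→City (4), Sub1→City (2); capacity 7 + 4 + 2 = 13.
Cut capacity 17 exceeds the max flow 13, so it is not minimum.

No — its capacity is 17, but the minimum cut has capacity 13.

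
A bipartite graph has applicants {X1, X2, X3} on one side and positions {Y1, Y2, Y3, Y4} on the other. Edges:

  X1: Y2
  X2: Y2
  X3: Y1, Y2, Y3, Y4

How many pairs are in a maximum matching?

2

Unit-capacity flow: source→left, listed edges, right→sink; max matching = max flow.
Augmenting path X1→Y2 (+1); matched 1.
Augmenting path X3→Y1 (+1); matched 2.
No augmenting path remains; maximum matching = 2.
König certificate: {X3, Y2} is a vertex cover of size 2 (every listed pair touches it), so no matching can be larger.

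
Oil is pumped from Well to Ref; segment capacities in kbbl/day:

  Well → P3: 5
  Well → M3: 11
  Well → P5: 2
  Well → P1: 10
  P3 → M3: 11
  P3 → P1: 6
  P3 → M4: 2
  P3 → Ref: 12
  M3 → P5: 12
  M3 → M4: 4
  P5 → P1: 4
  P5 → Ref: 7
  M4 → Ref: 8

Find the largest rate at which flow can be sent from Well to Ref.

Augment Well→P3→Ref: bottleneck 5, flow now 5.
Augment Well→P5→Ref: bottleneck 2, flow now 7.
Augment Well→M3→P5→Ref: bottleneck 5, flow now 12.
Augment Well→M3→M4→Ref: bottleneck 4, flow now 16.
No augmenting path remains; maximum flow = 16.
In the residual graph, reachable from Well: {Well, M3, P5, P1}.
Min-cut edges: Well→P3 (5), M3→M4 (4), P5→Ref (7); capacity 5 + 4 + 7 = 16.
This cut is saturated, so no flow can exceed 16.

16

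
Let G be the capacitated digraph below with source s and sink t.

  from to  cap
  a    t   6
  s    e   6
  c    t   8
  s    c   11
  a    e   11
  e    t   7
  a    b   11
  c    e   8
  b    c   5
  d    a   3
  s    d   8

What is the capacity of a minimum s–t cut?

18

Augment s→c→t: bottleneck 8, flow now 8.
Augment s→e→t: bottleneck 6, flow now 14.
Augment s→c→e→t: bottleneck 1, flow now 15.
Augment s→d→a→t: bottleneck 3, flow now 18.
No augmenting path remains; maximum flow = 18.
By max-flow min-cut, the minimum cut capacity equals the max flow.
In the residual graph, reachable from s: {s, c, d, e}.
Min-cut edges: c→t (8), d→a (3), e→t (7); capacity 8 + 3 + 7 = 18.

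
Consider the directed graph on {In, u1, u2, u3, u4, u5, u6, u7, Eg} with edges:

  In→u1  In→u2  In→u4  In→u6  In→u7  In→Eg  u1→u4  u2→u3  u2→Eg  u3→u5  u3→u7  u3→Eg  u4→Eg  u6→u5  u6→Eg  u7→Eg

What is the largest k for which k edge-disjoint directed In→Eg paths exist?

5

Assign every edge capacity 1; by Menger, the answer equals the max flow.
Path In→Eg (+1); total 1.
Path In→u2→Eg (+1); total 2.
Path In→u4→Eg (+1); total 3.
Path In→u6→Eg (+1); total 4.
Path In→u7→Eg (+1); total 5.
No residual In→Eg path; max flow = 5.
Certifying cut of size 5: {In→Eg, In→u2, In→u6, In→u7, u4→Eg}.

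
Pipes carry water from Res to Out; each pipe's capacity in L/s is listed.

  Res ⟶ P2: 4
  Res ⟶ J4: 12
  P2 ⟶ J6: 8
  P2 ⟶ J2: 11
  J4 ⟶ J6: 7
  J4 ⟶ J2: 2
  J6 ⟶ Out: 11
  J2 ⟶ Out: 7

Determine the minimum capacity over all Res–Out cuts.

13

Augment Res→P2→J6→Out: bottleneck 4, flow now 4.
Augment Res→J4→J6→Out: bottleneck 7, flow now 11.
Augment Res→J4→J2→Out: bottleneck 2, flow now 13.
No augmenting path remains; maximum flow = 13.
By max-flow min-cut, the minimum cut capacity equals the max flow.
In the residual graph, reachable from Res: {Res, J4}.
Min-cut edges: Res→P2 (4), J4→J6 (7), J4→J2 (2); capacity 4 + 7 + 2 = 13.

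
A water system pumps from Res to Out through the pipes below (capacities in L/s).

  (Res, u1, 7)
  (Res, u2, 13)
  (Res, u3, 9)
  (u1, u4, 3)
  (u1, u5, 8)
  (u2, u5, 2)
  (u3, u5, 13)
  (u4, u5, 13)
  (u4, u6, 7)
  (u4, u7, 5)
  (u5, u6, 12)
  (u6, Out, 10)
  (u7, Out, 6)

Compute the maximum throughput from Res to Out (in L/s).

13

Augment Res→u1→u4→u6→Out: bottleneck 3, flow now 3.
Augment Res→u1→u5→u6→Out: bottleneck 4, flow now 7.
Augment Res→u2→u5→u6→Out: bottleneck 2, flow now 9.
Augment Res→u3→u5→u6→Out: bottleneck 1, flow now 10.
Augment Res→u3→u5→u6→u4→u7→Out: bottleneck 3, flow now 13. (uses reverse residual edge)
No augmenting path remains; maximum flow = 13.
In the residual graph, reachable from Res: {Res, u1, u2, u3, u5, u6}.
Min-cut edges: u1→u4 (3), u6→Out (10); capacity 3 + 10 = 13.
This cut is saturated, so no flow can exceed 13.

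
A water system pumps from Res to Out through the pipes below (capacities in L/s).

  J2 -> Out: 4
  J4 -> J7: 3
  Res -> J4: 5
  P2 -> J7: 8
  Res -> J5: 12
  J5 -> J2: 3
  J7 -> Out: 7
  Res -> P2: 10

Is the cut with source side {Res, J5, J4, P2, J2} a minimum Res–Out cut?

Given cut capacity: 3 + 8 + 4 = 15.
Augment Res→J5→J2→Out: bottleneck 3, flow now 3.
Augment Res→J4→J7→Out: bottleneck 3, flow now 6.
Augment Res→P2→J7→Out: bottleneck 4, flow now 10.
No augmenting path remains; maximum flow = 10.
In the residual graph, reachable from Res: {Res, J5, J4, P2, J7}.
Min-cut edges: J5→J2 (3), J7→Out (7); capacity 3 + 7 = 10.
Cut capacity 15 exceeds the max flow 10, so it is not minimum.

No — its capacity is 15, but the minimum cut has capacity 10.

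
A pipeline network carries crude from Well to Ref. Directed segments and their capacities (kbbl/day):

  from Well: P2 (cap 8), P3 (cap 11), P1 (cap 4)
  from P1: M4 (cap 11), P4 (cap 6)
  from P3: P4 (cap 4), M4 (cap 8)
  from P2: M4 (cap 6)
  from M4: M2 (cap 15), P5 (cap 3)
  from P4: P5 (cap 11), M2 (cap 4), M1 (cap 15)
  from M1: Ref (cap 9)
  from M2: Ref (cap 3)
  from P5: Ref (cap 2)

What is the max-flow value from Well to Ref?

13

Augment Well→P1→M4→M2→Ref: bottleneck 3, flow now 3.
Augment Well→P1→M4→P5→Ref: bottleneck 1, flow now 4.
Augment Well→P3→M4→P5→Ref: bottleneck 1, flow now 5.
Augment Well→P3→P4→M1→Ref: bottleneck 4, flow now 9.
Augment Well→P3→M4→P1→P4→M1→Ref: bottleneck 4, flow now 13. (uses reverse residual edge)
No augmenting path remains; maximum flow = 13.
In the residual graph, reachable from Well: {Well, P3, P2, M4, M2, P5}.
Min-cut edges: Well→P1 (4), P3→P4 (4), M2→Ref (3), P5→Ref (2); capacity 4 + 4 + 3 + 2 = 13.
This cut is saturated, so no flow can exceed 13.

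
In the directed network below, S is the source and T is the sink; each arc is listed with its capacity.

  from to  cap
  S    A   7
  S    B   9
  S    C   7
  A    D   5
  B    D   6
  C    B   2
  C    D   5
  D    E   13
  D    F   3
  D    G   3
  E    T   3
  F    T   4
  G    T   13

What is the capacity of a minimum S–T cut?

9

Augment S→A→D→E→T: bottleneck 3, flow now 3.
Augment S→A→D→F→T: bottleneck 2, flow now 5.
Augment S→B→D→F→T: bottleneck 1, flow now 6.
Augment S→B→D→G→T: bottleneck 3, flow now 9.
No augmenting path remains; maximum flow = 9.
By max-flow min-cut, the minimum cut capacity equals the max flow.
In the residual graph, reachable from S: {S, A, B, C, D, E}.
Min-cut edges: D→F (3), D→G (3), E→T (3); capacity 3 + 3 + 3 = 9.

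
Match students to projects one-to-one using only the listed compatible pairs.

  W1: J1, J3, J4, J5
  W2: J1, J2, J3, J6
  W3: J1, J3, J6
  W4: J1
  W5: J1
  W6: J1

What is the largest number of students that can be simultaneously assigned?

Unit-capacity flow: source→left, listed edges, right→sink; max matching = max flow.
Augmenting path W1→J1 (+1); matched 1.
Augmenting path W2→J2 (+1); matched 2.
Augmenting path W3→J3 (+1); matched 3.
Augmenting path W4→J1→W1→J4 (+1); matched 4.
No augmenting path remains; maximum matching = 4.
König certificate: {W1, W2, W3, J1} is a vertex cover of size 4 (every listed pair touches it), so no matching can be larger.

4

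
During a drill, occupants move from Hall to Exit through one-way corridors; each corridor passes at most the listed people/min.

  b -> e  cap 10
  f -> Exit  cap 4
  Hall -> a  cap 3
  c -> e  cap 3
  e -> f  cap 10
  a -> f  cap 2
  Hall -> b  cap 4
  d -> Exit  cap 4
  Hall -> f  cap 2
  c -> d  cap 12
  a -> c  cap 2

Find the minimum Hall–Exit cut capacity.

Augment Hall→f→Exit: bottleneck 2, flow now 2.
Augment Hall→a→f→Exit: bottleneck 2, flow now 4.
Augment Hall→a→c→d→Exit: bottleneck 1, flow now 5.
Augment Hall→b→e→f→a→c→d→Exit: bottleneck 1, flow now 6. (uses reverse residual edge)
No augmenting path remains; maximum flow = 6.
By max-flow min-cut, the minimum cut capacity equals the max flow.
In the residual graph, reachable from Hall: {Hall, a, b, e, f}.
Min-cut edges: a→c (2), f→Exit (4); capacity 2 + 4 = 6.

6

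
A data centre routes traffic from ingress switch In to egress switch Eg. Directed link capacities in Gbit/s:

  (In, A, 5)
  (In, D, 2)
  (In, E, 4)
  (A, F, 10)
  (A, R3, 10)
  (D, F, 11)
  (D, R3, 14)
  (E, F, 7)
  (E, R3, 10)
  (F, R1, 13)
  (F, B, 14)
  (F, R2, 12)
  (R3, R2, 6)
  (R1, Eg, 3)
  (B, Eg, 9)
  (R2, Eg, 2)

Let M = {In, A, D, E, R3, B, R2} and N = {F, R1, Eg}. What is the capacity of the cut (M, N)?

39

Edges leaving {In, A, D, E, R3, B, R2}: A→F (10), D→F (11), E→F (7), B→Eg (9), R2→Eg (2).
Cut capacity = 10 + 11 + 7 + 9 + 2 = 39.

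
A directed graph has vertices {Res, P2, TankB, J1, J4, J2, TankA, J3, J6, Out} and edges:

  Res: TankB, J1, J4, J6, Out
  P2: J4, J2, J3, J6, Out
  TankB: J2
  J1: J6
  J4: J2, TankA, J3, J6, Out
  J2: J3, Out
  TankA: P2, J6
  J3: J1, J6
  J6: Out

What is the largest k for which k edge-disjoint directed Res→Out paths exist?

Assign every edge capacity 1; by Menger, the answer equals the max flow.
Path Res→Out (+1); total 1.
Path Res→J4→Out (+1); total 2.
Path Res→J6→Out (+1); total 3.
Path Res→TankB→J2→Out (+1); total 4.
No residual Res→Out path; max flow = 4.
Certifying cut of size 4: {J6→Out, Res→J4, Res→Out, Res→TankB}.

4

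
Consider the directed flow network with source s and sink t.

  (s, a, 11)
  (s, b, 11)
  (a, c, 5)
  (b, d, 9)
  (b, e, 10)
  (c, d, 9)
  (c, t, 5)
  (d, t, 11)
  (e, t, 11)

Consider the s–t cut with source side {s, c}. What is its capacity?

36

Edges leaving {s, c}: s→a (11), s→b (11), c→d (9), c→t (5).
Cut capacity = 11 + 11 + 9 + 5 = 36.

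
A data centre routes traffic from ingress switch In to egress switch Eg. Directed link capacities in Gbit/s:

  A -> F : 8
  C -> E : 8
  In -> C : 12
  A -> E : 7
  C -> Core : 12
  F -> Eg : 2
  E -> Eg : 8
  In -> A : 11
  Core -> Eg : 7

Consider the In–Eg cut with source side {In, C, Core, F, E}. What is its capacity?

28

Edges leaving {In, C, Core, F, E}: In→A (11), Core→Eg (7), F→Eg (2), E→Eg (8).
Cut capacity = 11 + 7 + 2 + 8 = 28.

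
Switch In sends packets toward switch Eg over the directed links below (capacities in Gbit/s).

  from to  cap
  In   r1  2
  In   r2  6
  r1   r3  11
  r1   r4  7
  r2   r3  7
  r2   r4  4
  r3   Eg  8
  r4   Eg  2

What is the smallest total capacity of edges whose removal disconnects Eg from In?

8

Augment In→r1→r3→Eg: bottleneck 2, flow now 2.
Augment In→r2→r3→Eg: bottleneck 6, flow now 8.
No augmenting path remains; maximum flow = 8.
By max-flow min-cut, the minimum cut capacity equals the max flow.
In the residual graph, reachable from In: {In}.
Min-cut edges: In→r1 (2), In→r2 (6); capacity 2 + 6 = 8.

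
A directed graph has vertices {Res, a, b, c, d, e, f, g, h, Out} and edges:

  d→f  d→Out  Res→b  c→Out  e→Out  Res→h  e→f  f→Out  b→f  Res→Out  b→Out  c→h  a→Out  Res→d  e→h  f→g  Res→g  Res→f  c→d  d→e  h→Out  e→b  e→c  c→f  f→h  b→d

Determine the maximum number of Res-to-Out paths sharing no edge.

5

Assign every edge capacity 1; by Menger, the answer equals the max flow.
Path Res→Out (+1); total 1.
Path Res→b→Out (+1); total 2.
Path Res→d→Out (+1); total 3.
Path Res→f→Out (+1); total 4.
Path Res→h→Out (+1); total 5.
No residual Res→Out path; max flow = 5.
Certifying cut of size 5: {Res→Out, Res→b, Res→d, Res→f, Res→h}.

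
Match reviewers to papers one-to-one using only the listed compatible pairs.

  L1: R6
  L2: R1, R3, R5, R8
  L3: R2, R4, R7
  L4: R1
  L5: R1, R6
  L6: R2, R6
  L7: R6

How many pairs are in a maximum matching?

Unit-capacity flow: source→left, listed edges, right→sink; max matching = max flow.
Augmenting path L1→R6 (+1); matched 1.
Augmenting path L2→R1 (+1); matched 2.
Augmenting path L3→R2 (+1); matched 3.
Augmenting path L4→R1→L2→R3 (+1); matched 4.
Augmenting path L6→R2→L3→R4 (+1); matched 5.
No augmenting path remains; maximum matching = 5.
König certificate: {L2, L3, L6, R1, R6} is a vertex cover of size 5 (every listed pair touches it), so no matching can be larger.

5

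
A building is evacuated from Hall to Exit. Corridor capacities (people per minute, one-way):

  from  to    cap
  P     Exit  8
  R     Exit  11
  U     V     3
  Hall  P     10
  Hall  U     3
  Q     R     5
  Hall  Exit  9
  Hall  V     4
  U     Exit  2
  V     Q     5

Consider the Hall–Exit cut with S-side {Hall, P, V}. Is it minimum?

Given cut capacity: 3 + 9 + 8 + 5 = 25.
Augment Hall→Exit: bottleneck 9, flow now 9.
Augment Hall→P→Exit: bottleneck 8, flow now 17.
Augment Hall→U→Exit: bottleneck 2, flow now 19.
Augment Hall→V→Q→R→Exit: bottleneck 4, flow now 23.
Augment Hall→U→V→Q→R→Exit: bottleneck 1, flow now 24.
No augmenting path remains; maximum flow = 24.
In the residual graph, reachable from Hall: {Hall, P}.
Min-cut edges: Hall→U (3), Hall→V (4), Hall→Exit (9), P→Exit (8); capacity 3 + 4 + 9 + 8 = 24.
Cut capacity 25 exceeds the max flow 24, so it is not minimum.

No — its capacity is 25, but the minimum cut has capacity 24.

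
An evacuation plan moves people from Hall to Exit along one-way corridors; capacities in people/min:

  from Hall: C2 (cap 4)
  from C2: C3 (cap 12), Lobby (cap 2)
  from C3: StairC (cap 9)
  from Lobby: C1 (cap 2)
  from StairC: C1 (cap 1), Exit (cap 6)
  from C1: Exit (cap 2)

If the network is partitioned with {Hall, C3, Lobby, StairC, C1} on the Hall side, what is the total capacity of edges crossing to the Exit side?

Edges leaving {Hall, C3, Lobby, StairC, C1}: Hall→C2 (4), StairC→Exit (6), C1→Exit (2).
Cut capacity = 4 + 6 + 2 = 12.

12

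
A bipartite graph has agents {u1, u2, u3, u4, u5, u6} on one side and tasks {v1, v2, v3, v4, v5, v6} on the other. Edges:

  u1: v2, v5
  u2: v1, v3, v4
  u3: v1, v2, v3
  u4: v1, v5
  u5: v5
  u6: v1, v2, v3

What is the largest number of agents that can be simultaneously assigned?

5

Unit-capacity flow: source→left, listed edges, right→sink; max matching = max flow.
Augmenting path u1→v2 (+1); matched 1.
Augmenting path u2→v1 (+1); matched 2.
Augmenting path u3→v3 (+1); matched 3.
Augmenting path u4→v5 (+1); matched 4.
Augmenting path u6→v1→u2→v4 (+1); matched 5.
No augmenting path remains; maximum matching = 5.
König certificate: {u2, v1, v2, v3, v5} is a vertex cover of size 5 (every listed pair touches it), so no matching can be larger.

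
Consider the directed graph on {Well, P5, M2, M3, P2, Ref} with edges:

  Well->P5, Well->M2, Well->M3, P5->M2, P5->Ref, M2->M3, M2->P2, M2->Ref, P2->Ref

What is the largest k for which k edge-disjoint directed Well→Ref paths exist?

Assign every edge capacity 1; by Menger, the answer equals the max flow.
Path Well→P5→Ref (+1); total 1.
Path Well→M2→Ref (+1); total 2.
No residual Well→Ref path; max flow = 2.
Certifying cut of size 2: {Well→M2, Well→P5}.

2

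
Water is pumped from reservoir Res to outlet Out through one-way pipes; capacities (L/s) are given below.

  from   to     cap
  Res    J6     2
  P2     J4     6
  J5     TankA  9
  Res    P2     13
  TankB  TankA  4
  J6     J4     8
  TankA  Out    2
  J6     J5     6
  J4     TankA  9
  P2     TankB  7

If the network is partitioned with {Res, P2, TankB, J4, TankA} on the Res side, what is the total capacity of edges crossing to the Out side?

Edges leaving {Res, P2, TankB, J4, TankA}: Res→J6 (2), TankA→Out (2).
Cut capacity = 2 + 2 = 4.

4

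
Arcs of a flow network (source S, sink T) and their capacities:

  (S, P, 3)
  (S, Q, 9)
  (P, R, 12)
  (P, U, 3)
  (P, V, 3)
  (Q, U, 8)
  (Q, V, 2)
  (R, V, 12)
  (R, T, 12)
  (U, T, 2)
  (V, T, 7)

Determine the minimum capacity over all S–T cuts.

7

Augment S→P→R→T: bottleneck 3, flow now 3.
Augment S→Q→U→T: bottleneck 2, flow now 5.
Augment S→Q→V→T: bottleneck 2, flow now 7.
No augmenting path remains; maximum flow = 7.
By max-flow min-cut, the minimum cut capacity equals the max flow.
In the residual graph, reachable from S: {S, Q, U}.
Min-cut edges: S→P (3), Q→V (2), U→T (2); capacity 3 + 2 + 2 = 7.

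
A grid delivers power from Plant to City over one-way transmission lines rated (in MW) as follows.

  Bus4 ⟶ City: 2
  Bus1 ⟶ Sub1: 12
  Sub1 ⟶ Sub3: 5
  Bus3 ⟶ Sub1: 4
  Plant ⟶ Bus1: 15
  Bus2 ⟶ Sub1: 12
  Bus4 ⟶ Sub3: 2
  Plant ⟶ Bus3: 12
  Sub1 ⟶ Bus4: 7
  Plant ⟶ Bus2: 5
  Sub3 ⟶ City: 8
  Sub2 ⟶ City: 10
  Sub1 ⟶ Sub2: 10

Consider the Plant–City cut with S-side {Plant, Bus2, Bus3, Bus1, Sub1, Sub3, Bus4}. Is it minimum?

Given cut capacity: 10 + 8 + 2 = 20.
Augment Plant→Bus2→Sub1→Sub2→City: bottleneck 5, flow now 5.
Augment Plant→Bus3→Sub1→Sub2→City: bottleneck 4, flow now 9.
Augment Plant→Bus1→Sub1→Sub2→City: bottleneck 1, flow now 10.
Augment Plant→Bus1→Sub1→Sub3→City: bottleneck 5, flow now 15.
Augment Plant→Bus1→Sub1→Bus4→City: bottleneck 2, flow now 17.
Augment Plant→Bus1→Sub1→Bus4→Sub3→City: bottleneck 2, flow now 19.
No augmenting path remains; maximum flow = 19.
In the residual graph, reachable from Plant: {Plant, Bus2, Bus3, Bus1, Sub1, Bus4}.
Min-cut edges: Sub1→Sub2 (10), Sub1→Sub3 (5), Bus4→Sub3 (2), Bus4→City (2); capacity 10 + 5 + 2 + 2 = 19.
Cut capacity 20 exceeds the max flow 19, so it is not minimum.

No — its capacity is 20, but the minimum cut has capacity 19.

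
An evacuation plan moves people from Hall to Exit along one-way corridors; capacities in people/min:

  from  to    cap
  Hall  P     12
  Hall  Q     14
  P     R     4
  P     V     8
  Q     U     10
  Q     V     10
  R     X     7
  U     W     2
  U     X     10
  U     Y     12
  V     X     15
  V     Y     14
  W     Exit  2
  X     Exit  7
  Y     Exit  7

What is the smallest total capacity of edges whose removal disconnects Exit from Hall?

Augment Hall→P→R→X→Exit: bottleneck 4, flow now 4.
Augment Hall→P→V→X→Exit: bottleneck 3, flow now 7.
Augment Hall→P→V→Y→Exit: bottleneck 5, flow now 12.
Augment Hall→Q→U→W→Exit: bottleneck 2, flow now 14.
Augment Hall→Q→U→Y→Exit: bottleneck 2, flow now 16.
No augmenting path remains; maximum flow = 16.
By max-flow min-cut, the minimum cut capacity equals the max flow.
In the residual graph, reachable from Hall: {Hall, P, Q, R, U, V, X, Y}.
Min-cut edges: U→W (2), X→Exit (7), Y→Exit (7); capacity 2 + 7 + 7 = 16.

16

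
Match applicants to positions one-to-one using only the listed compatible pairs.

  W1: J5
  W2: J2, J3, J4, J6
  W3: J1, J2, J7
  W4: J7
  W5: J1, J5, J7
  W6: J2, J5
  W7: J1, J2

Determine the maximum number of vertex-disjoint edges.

5

Unit-capacity flow: source→left, listed edges, right→sink; max matching = max flow.
Augmenting path W1→J5 (+1); matched 1.
Augmenting path W2→J2 (+1); matched 2.
Augmenting path W3→J1 (+1); matched 3.
Augmenting path W4→J7 (+1); matched 4.
Augmenting path W6→J2→W2→J3 (+1); matched 5.
No augmenting path remains; maximum matching = 5.
König certificate: {W2, J1, J2, J5, J7} is a vertex cover of size 5 (every listed pair touches it), so no matching can be larger.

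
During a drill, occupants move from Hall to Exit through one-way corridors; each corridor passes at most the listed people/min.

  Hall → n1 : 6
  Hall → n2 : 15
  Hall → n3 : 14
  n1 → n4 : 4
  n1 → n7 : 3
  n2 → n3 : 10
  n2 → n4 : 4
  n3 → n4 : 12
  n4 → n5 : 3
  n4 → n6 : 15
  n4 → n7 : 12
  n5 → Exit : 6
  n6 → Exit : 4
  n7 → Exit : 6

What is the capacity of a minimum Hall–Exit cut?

Augment Hall→n1→n7→Exit: bottleneck 3, flow now 3.
Augment Hall→n1→n4→n5→Exit: bottleneck 3, flow now 6.
Augment Hall→n2→n4→n6→Exit: bottleneck 4, flow now 10.
Augment Hall→n3→n4→n7→Exit: bottleneck 3, flow now 13.
No augmenting path remains; maximum flow = 13.
By max-flow min-cut, the minimum cut capacity equals the max flow.
In the residual graph, reachable from Hall: {Hall, n1, n2, n3, n4, n6, n7}.
Min-cut edges: n4→n5 (3), n6→Exit (4), n7→Exit (6); capacity 3 + 4 + 6 = 13.

13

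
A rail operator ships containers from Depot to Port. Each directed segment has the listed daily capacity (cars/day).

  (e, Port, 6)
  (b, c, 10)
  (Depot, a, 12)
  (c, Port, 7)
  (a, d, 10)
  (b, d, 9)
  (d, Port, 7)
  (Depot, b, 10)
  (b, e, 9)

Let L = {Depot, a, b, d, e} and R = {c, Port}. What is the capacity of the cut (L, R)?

23

Edges leaving {Depot, a, b, d, e}: b→c (10), d→Port (7), e→Port (6).
Cut capacity = 10 + 7 + 6 = 23.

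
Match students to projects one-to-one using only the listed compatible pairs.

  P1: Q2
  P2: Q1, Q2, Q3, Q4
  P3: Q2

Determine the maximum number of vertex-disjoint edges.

Unit-capacity flow: source→left, listed edges, right→sink; max matching = max flow.
Augmenting path P1→Q2 (+1); matched 1.
Augmenting path P2→Q1 (+1); matched 2.
No augmenting path remains; maximum matching = 2.
König certificate: {P2, Q2} is a vertex cover of size 2 (every listed pair touches it), so no matching can be larger.

2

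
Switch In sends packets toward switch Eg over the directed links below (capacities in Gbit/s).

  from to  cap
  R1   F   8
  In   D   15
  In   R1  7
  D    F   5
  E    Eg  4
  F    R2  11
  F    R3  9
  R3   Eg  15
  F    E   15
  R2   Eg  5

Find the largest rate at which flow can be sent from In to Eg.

12

Augment In→D→F→E→Eg: bottleneck 4, flow now 4.
Augment In→D→F→R2→Eg: bottleneck 1, flow now 5.
Augment In→R1→F→R2→Eg: bottleneck 4, flow now 9.
Augment In→R1→F→R3→Eg: bottleneck 3, flow now 12.
No augmenting path remains; maximum flow = 12.
In the residual graph, reachable from In: {In, D}.
Min-cut edges: In→R1 (7), D→F (5); capacity 7 + 5 = 12.
This cut is saturated, so no flow can exceed 12.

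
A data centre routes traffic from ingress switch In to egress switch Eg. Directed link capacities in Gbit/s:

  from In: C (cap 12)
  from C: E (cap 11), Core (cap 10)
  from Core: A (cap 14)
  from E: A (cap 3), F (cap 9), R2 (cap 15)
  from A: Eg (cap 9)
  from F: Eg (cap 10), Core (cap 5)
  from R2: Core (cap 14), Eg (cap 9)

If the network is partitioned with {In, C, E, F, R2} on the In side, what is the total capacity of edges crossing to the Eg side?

Edges leaving {In, C, E, F, R2}: C→Core (10), E→A (3), F→Core (5), F→Eg (10), R2→Core (14), R2→Eg (9).
Cut capacity = 10 + 3 + 5 + 10 + 14 + 9 = 51.

51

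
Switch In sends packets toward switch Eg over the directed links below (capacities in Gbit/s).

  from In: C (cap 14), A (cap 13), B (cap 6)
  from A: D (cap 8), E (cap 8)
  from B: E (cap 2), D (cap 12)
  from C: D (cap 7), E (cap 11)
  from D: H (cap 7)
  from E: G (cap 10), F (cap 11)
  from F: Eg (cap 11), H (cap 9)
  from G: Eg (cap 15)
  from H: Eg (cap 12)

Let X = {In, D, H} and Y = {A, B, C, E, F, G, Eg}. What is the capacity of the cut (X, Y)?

45

Edges leaving {In, D, H}: In→A (13), In→B (6), In→C (14), H→Eg (12).
Cut capacity = 13 + 6 + 14 + 12 = 45.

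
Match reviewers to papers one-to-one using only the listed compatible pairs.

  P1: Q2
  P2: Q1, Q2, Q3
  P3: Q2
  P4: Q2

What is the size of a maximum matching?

Unit-capacity flow: source→left, listed edges, right→sink; max matching = max flow.
Augmenting path P1→Q2 (+1); matched 1.
Augmenting path P2→Q1 (+1); matched 2.
No augmenting path remains; maximum matching = 2.
König certificate: {P2, Q2} is a vertex cover of size 2 (every listed pair touches it), so no matching can be larger.

2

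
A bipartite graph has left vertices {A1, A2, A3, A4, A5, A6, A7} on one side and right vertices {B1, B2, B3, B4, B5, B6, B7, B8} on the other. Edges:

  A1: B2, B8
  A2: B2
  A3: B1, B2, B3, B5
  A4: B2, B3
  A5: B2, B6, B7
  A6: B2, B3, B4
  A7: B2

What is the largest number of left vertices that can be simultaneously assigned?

Unit-capacity flow: source→left, listed edges, right→sink; max matching = max flow.
Augmenting path A1→B2 (+1); matched 1.
Augmenting path A3→B1 (+1); matched 2.
Augmenting path A4→B3 (+1); matched 3.
Augmenting path A5→B6 (+1); matched 4.
Augmenting path A6→B4 (+1); matched 5.
Augmenting path A2→B2→A1→B8 (+1); matched 6.
No augmenting path remains; maximum matching = 6.
König certificate: {A1, A3, A4, A5, A6, B2} is a vertex cover of size 6 (every listed pair touches it), so no matching can be larger.

6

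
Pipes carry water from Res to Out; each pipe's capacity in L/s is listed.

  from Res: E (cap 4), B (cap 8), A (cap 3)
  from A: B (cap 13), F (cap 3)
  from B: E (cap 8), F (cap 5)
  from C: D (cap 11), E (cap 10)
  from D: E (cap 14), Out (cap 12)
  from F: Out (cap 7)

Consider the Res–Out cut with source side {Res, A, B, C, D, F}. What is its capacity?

55

Edges leaving {Res, A, B, C, D, F}: Res→E (4), B→E (8), C→E (10), D→E (14), D→Out (12), F→Out (7).
Cut capacity = 4 + 8 + 10 + 14 + 12 + 7 = 55.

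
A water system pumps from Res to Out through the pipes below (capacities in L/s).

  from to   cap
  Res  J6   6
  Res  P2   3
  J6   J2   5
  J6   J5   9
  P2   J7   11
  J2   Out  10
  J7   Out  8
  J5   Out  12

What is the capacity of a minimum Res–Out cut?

9

Augment Res→J6→J2→Out: bottleneck 5, flow now 5.
Augment Res→J6→J5→Out: bottleneck 1, flow now 6.
Augment Res→P2→J7→Out: bottleneck 3, flow now 9.
No augmenting path remains; maximum flow = 9.
By max-flow min-cut, the minimum cut capacity equals the max flow.
In the residual graph, reachable from Res: {Res}.
Min-cut edges: Res→J6 (6), Res→P2 (3); capacity 6 + 3 = 9.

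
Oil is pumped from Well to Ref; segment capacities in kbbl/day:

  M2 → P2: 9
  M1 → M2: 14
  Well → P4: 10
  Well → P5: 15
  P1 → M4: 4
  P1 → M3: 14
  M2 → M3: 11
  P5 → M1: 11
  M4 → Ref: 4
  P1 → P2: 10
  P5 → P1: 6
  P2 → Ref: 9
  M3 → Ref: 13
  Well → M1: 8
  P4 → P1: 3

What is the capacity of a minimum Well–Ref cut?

23

Augment Well→P4→P1→M3→Ref: bottleneck 3, flow now 3.
Augment Well→M1→M2→M3→Ref: bottleneck 8, flow now 11.
Augment Well→P5→P1→M3→Ref: bottleneck 2, flow now 13.
Augment Well→P5→P1→M4→Ref: bottleneck 4, flow now 17.
Augment Well→P5→M1→M2→P2→Ref: bottleneck 6, flow now 23.
No augmenting path remains; maximum flow = 23.
By max-flow min-cut, the minimum cut capacity equals the max flow.
In the residual graph, reachable from Well: {Well, P4, M1, P5}.
Min-cut edges: P4→P1 (3), M1→M2 (14), P5→P1 (6); capacity 3 + 14 + 6 = 23.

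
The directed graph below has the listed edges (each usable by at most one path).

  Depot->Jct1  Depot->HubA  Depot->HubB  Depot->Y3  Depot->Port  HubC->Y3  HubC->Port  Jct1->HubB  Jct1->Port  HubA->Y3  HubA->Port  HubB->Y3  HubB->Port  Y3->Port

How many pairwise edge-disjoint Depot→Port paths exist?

5

Assign every edge capacity 1; by Menger, the answer equals the max flow.
Path Depot→Port (+1); total 1.
Path Depot→Jct1→Port (+1); total 2.
Path Depot→HubA→Port (+1); total 3.
Path Depot→HubB→Port (+1); total 4.
Path Depot→Y3→Port (+1); total 5.
No residual Depot→Port path; max flow = 5.
Certifying cut of size 5: {Depot→HubA, Depot→HubB, Depot→Jct1, Depot→Port, Depot→Y3}.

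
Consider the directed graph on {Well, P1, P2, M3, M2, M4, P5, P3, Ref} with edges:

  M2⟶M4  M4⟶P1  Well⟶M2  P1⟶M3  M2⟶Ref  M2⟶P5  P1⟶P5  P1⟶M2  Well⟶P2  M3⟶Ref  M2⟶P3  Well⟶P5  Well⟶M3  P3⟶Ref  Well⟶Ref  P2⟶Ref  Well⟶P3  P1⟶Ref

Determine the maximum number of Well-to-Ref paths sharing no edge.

Assign every edge capacity 1; by Menger, the answer equals the max flow.
Path Well→Ref (+1); total 1.
Path Well→P2→Ref (+1); total 2.
Path Well→M3→Ref (+1); total 3.
Path Well→M2→Ref (+1); total 4.
Path Well→P3→Ref (+1); total 5.
No residual Well→Ref path; max flow = 5.
Certifying cut of size 5: {Well→M2, Well→M3, Well→P2, Well→P3, Well→Ref}.

5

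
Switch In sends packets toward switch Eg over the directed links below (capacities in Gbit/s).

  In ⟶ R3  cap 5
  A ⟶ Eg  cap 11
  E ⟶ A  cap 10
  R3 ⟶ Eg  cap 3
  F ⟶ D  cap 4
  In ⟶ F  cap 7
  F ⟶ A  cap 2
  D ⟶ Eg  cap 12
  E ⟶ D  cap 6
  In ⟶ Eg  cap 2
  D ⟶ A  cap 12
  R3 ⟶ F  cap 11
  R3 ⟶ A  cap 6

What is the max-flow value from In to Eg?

Augment In→Eg: bottleneck 2, flow now 2.
Augment In→R3→Eg: bottleneck 3, flow now 5.
Augment In→R3→A→Eg: bottleneck 2, flow now 7.
Augment In→F→D→Eg: bottleneck 4, flow now 11.
Augment In→F→A→Eg: bottleneck 2, flow now 13.
No augmenting path remains; maximum flow = 13.
In the residual graph, reachable from In: {In, F}.
Min-cut edges: In→R3 (5), In→Eg (2), F→D (4), F→A (2); capacity 5 + 2 + 4 + 2 = 13.
This cut is saturated, so no flow can exceed 13.

13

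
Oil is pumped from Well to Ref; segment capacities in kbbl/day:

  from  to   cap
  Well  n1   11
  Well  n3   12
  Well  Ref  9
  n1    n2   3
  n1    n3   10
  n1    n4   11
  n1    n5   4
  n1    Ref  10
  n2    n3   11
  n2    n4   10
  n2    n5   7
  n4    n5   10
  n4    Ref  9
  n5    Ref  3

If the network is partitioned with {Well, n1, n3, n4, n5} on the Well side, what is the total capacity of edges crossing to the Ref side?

Edges leaving {Well, n1, n3, n4, n5}: Well→Ref (9), n1→n2 (3), n1→Ref (10), n4→Ref (9), n5→Ref (3).
Cut capacity = 9 + 3 + 10 + 9 + 3 = 34.

34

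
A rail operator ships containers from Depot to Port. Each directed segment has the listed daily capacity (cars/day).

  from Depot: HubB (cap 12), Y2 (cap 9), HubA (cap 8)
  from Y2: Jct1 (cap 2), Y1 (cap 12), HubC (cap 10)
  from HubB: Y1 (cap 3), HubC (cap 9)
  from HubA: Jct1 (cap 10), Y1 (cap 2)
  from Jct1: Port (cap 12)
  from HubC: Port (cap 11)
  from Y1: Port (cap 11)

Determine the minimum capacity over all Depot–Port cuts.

29

Augment Depot→Y2→Jct1→Port: bottleneck 2, flow now 2.
Augment Depot→Y2→HubC→Port: bottleneck 7, flow now 9.
Augment Depot→HubB→HubC→Port: bottleneck 4, flow now 13.
Augment Depot→HubB→Y1→Port: bottleneck 3, flow now 16.
Augment Depot→HubA→Jct1→Port: bottleneck 8, flow now 24.
Augment Depot→HubB→HubC→Y2→Y1→Port: bottleneck 5, flow now 29. (uses reverse residual edge)
No augmenting path remains; maximum flow = 29.
By max-flow min-cut, the minimum cut capacity equals the max flow.
In the residual graph, reachable from Depot: {Depot}.
Min-cut edges: Depot→Y2 (9), Depot→HubB (12), Depot→HubA (8); capacity 9 + 12 + 8 = 29.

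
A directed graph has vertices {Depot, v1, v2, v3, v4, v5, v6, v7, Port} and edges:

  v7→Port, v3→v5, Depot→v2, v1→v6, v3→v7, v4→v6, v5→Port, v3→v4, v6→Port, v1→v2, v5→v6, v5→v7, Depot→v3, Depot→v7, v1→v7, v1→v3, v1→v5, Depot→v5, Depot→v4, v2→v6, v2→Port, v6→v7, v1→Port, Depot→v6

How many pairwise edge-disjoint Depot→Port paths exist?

Assign every edge capacity 1; by Menger, the answer equals the max flow.
Path Depot→v2→Port (+1); total 1.
Path Depot→v5→Port (+1); total 2.
Path Depot→v6→Port (+1); total 3.
Path Depot→v7→Port (+1); total 4.
No residual Depot→Port path; max flow = 4.
Certifying cut of size 4: {Depot→v2, v5→Port, v6→Port, v7→Port}.

4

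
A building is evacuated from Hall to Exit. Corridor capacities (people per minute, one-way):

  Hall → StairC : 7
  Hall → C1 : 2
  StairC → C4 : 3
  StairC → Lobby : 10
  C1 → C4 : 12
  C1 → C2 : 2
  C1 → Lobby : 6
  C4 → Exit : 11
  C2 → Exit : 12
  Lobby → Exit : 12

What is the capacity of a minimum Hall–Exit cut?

Augment Hall→StairC→C4→Exit: bottleneck 3, flow now 3.
Augment Hall→StairC→Lobby→Exit: bottleneck 4, flow now 7.
Augment Hall→C1→C4→Exit: bottleneck 2, flow now 9.
No augmenting path remains; maximum flow = 9.
By max-flow min-cut, the minimum cut capacity equals the max flow.
In the residual graph, reachable from Hall: {Hall}.
Min-cut edges: Hall→StairC (7), Hall→C1 (2); capacity 7 + 2 = 9.

9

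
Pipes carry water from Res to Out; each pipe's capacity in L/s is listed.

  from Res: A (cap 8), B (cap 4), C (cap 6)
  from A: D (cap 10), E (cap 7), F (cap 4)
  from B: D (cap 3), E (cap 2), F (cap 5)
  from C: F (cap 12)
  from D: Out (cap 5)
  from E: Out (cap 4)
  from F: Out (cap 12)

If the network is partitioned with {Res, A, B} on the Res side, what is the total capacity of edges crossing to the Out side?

Edges leaving {Res, A, B}: Res→C (6), A→D (10), A→E (7), A→F (4), B→D (3), B→E (2), B→F (5).
Cut capacity = 6 + 10 + 7 + 4 + 3 + 2 + 5 = 37.

37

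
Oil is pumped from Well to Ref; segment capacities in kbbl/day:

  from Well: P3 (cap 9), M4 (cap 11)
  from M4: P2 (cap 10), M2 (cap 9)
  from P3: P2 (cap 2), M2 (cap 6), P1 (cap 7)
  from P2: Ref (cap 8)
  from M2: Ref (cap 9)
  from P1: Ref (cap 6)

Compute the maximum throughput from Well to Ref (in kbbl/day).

Augment Well→M4→P2→Ref: bottleneck 8, flow now 8.
Augment Well→M4→M2→Ref: bottleneck 3, flow now 11.
Augment Well→P3→M2→Ref: bottleneck 6, flow now 17.
Augment Well→P3→P1→Ref: bottleneck 3, flow now 20.
No augmenting path remains; maximum flow = 20.
In the residual graph, reachable from Well: {Well}.
Min-cut edges: Well→M4 (11), Well→P3 (9); capacity 11 + 9 = 20.
This cut is saturated, so no flow can exceed 20.

20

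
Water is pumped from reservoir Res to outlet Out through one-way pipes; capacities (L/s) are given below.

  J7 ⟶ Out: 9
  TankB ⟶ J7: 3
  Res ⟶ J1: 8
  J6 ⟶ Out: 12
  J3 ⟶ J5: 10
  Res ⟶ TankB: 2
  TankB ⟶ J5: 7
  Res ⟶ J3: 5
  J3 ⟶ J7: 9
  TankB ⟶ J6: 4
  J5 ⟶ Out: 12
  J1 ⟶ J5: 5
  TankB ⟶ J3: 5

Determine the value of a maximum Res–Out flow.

12

Augment Res→TankB→J5→Out: bottleneck 2, flow now 2.
Augment Res→J1→J5→Out: bottleneck 5, flow now 7.
Augment Res→J3→J5→Out: bottleneck 5, flow now 12.
No augmenting path remains; maximum flow = 12.
In the residual graph, reachable from Res: {Res, J1}.
Min-cut edges: Res→TankB (2), Res→J3 (5), J1→J5 (5); capacity 2 + 5 + 5 = 12.
This cut is saturated, so no flow can exceed 12.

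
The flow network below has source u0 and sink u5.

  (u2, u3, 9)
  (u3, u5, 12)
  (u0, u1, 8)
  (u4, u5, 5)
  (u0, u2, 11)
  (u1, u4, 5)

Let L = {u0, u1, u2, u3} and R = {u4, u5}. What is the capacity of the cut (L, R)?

Edges leaving {u0, u1, u2, u3}: u1→u4 (5), u3→u5 (12).
Cut capacity = 5 + 12 = 17.

17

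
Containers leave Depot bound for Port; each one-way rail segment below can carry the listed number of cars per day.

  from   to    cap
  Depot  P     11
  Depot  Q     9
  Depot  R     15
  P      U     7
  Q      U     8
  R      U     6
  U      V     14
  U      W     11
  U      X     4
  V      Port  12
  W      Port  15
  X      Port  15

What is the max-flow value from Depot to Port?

21

Augment Depot→P→U→V→Port: bottleneck 7, flow now 7.
Augment Depot→Q→U→V→Port: bottleneck 5, flow now 12.
Augment Depot→Q→U→W→Port: bottleneck 3, flow now 15.
Augment Depot→R→U→W→Port: bottleneck 6, flow now 21.
No augmenting path remains; maximum flow = 21.
In the residual graph, reachable from Depot: {Depot, P, Q, R}.
Min-cut edges: P→U (7), Q→U (8), R→U (6); capacity 7 + 8 + 6 = 21.
This cut is saturated, so no flow can exceed 21.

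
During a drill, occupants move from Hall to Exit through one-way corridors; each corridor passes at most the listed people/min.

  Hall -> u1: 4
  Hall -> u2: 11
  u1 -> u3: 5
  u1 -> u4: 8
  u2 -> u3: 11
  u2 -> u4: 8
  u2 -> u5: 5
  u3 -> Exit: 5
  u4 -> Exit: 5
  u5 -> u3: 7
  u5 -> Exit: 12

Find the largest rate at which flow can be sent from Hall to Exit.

15

Augment Hall→u1→u3→Exit: bottleneck 4, flow now 4.
Augment Hall→u2→u3→Exit: bottleneck 1, flow now 5.
Augment Hall→u2→u4→Exit: bottleneck 5, flow now 10.
Augment Hall→u2→u5→Exit: bottleneck 5, flow now 15.
No augmenting path remains; maximum flow = 15.
In the residual graph, reachable from Hall: {Hall}.
Min-cut edges: Hall→u1 (4), Hall→u2 (11); capacity 4 + 11 = 15.
This cut is saturated, so no flow can exceed 15.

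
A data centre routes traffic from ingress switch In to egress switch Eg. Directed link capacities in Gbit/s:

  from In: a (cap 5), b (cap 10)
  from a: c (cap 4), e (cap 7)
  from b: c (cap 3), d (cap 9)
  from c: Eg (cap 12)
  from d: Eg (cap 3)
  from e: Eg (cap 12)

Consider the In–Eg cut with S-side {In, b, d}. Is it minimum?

Yes — it is a minimum cut (capacity 11).

Given cut capacity: 5 + 3 + 3 = 11.
Augment In→a→c→Eg: bottleneck 4, flow now 4.
Augment In→a→e→Eg: bottleneck 1, flow now 5.
Augment In→b→c→Eg: bottleneck 3, flow now 8.
Augment In→b→d→Eg: bottleneck 3, flow now 11.
No augmenting path remains; maximum flow = 11.
Cut capacity 11 equals the max flow, so it is a minimum cut.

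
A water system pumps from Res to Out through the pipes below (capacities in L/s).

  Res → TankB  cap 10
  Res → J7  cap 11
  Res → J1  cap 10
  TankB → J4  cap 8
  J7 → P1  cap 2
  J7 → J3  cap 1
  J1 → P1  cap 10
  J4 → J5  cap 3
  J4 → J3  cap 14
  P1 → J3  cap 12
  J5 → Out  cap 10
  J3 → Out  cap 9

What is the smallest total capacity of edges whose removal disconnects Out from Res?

12

Augment Res→J7→J3→Out: bottleneck 1, flow now 1.
Augment Res→TankB→J4→J5→Out: bottleneck 3, flow now 4.
Augment Res→TankB→J4→J3→Out: bottleneck 5, flow now 9.
Augment Res→J7→P1→J3→Out: bottleneck 2, flow now 11.
Augment Res→J1→P1→J3→Out: bottleneck 1, flow now 12.
No augmenting path remains; maximum flow = 12.
By max-flow min-cut, the minimum cut capacity equals the max flow.
In the residual graph, reachable from Res: {Res, TankB, J7, J1, J4, P1, J3}.
Min-cut edges: J4→J5 (3), J3→Out (9); capacity 3 + 9 = 12.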